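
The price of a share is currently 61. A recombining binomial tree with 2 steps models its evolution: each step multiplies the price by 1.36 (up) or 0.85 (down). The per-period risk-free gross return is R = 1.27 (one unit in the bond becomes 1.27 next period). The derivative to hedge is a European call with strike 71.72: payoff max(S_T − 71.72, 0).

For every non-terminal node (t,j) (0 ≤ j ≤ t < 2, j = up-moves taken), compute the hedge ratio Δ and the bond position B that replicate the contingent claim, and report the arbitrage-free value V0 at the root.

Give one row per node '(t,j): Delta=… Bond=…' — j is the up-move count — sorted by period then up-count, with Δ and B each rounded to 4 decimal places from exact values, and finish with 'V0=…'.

(0,0): Delta=0.8568 Bond=-34.9801
(1,0): Delta=0.0000 Bond=0.0000
(1,1): Delta=0.9715 Bond=-53.9444
V0=17.2843

Under the risk-neutral measure, an up-move has probability p* = (R−d)/(u−d) = 0.8235 and values discount at R = 1.27.
At expiry t=2: V(2,0)=0.0000, V(2,1)=0.0000, V(2,2)=41.1056
Node (1,0) S=51.8500: V=(p*·0.0000+(1−p*)·0.0000)/1.27=0.0000; Δ=(0.0000−0.0000)/(70.5160−44.0725)=0.0000; B=V−Δ·S=0.0000
Node (1,1) S=82.9600: V=(p*·41.1056+(1−p*)·0.0000)/1.27=26.6549; Δ=(41.1056−0.0000)/(112.8256−70.5160)=0.9715; B=V−Δ·S=-53.9444
Node (0,0) S=61.0000: V=(p*·26.6549+(1−p*)·0.0000)/1.27=17.2843; Δ=(26.6549−0.0000)/(82.9600−51.8500)=0.8568; B=V−Δ·S=-34.9801
Root portfolio cost Δ·61+B reproduces V0=17.2843.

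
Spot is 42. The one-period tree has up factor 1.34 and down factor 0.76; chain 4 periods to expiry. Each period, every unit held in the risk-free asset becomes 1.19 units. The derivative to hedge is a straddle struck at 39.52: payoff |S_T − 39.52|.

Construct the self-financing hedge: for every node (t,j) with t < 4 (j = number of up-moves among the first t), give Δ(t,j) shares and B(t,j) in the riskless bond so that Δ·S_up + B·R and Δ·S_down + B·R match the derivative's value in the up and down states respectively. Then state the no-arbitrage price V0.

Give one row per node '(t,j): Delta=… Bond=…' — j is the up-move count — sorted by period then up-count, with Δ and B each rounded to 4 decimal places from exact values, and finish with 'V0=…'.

(0,0): Delta=0.8836 Bond=-13.9476
(1,0): Delta=0.5121 Bond=-4.7376
(1,1): Delta=0.9571 Bond=-20.7349
(2,0): Delta=-0.6422 Bond=22.3649
(2,1): Delta=0.7404 Bond=-15.4062
(2,2): Delta=1.0000 Bond=-27.9076
(3,0): Delta=-1.0000 Bond=33.2101
(3,1): Delta=-0.5715 Bond=24.3134
(3,2): Delta=1.0000 Bond=-33.2101
(3,3): Delta=1.0000 Bond=-33.2101
V0=23.1643

Since d<R<u, set p* = (R−d)/(u−d) = 0.7414; price each node as the discounted p*-expectation of its children.
Terminal values V(4,·): V(4,0)=25.5079, V(4,1)=14.8144, V(4,2)=4.0398, V(4,3)=37.2828, V(4,4)=95.8955
  t=3,j=0: stock 18.4370 → up 24.7056 (V=14.8144), down 14.0121 (V=25.5079). Price 14.7731; hedge Δ=-1.0000, bond B=33.2101.
  t=3,j=1: stock 32.5073 → up 43.5598 (V=4.0398), down 24.7056 (V=14.8144). Price 5.7364; hedge Δ=-0.5715, bond B=24.3134.
  t=3,j=2: stock 57.3156 → up 76.8028 (V=37.2828), down 43.5598 (V=4.0398). Price 24.1055; hedge Δ=1.0000, bond B=-33.2101.
  t=3,j=3: stock 101.0564 → up 135.4155 (V=95.8955), down 76.8028 (V=37.2828). Price 67.8463; hedge Δ=1.0000, bond B=-33.2101.
  t=2,j=0: stock 24.2592 → up 32.5073 (V=5.7364), down 18.4370 (V=14.7731). Price 6.7845; hedge Δ=-0.6422, bond B=22.3649.
  t=2,j=1: stock 42.7728 → up 57.3156 (V=24.1055), down 32.5073 (V=5.7364). Price 16.2646; hedge Δ=0.7404, bond B=-15.4062.
  t=2,j=2: stock 75.4152 → up 101.0564 (V=67.8463), down 57.3156 (V=24.1055). Price 47.5076; hedge Δ=1.0000, bond B=-27.9076.
  t=1,j=0: stock 31.9200 → up 42.7728 (V=16.2646), down 24.2592 (V=6.7845). Price 11.6074; hedge Δ=0.5121, bond B=-4.7376.
  t=1,j=1: stock 56.2800 → up 75.4152 (V=47.5076), down 42.7728 (V=16.2646). Price 33.1323; hedge Δ=0.9571, bond B=-20.7349.
  t=0,j=0: stock 42.0000 → up 56.2800 (V=33.1323), down 31.9200 (V=11.6074). Price 23.1643; hedge Δ=0.8836, bond B=-13.9476.
Each (Δ,B) replicates both successor values, so the strategy is self-financing and V0 is arbitrage-free.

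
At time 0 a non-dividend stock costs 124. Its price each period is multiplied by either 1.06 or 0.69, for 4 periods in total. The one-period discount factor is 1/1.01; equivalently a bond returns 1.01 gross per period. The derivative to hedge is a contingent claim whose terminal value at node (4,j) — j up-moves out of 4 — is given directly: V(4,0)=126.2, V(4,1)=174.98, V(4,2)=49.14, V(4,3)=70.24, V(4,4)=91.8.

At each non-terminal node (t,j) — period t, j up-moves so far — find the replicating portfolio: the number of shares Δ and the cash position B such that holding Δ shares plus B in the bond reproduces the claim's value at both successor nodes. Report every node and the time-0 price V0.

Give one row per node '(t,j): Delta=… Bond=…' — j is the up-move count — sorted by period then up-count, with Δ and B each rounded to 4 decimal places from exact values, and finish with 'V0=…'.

Since d<R<u, set p* = (R−d)/(u−d) = 0.8649; price each node as the discounted p*-expectation of its children.
Terminal values V(4,·): V(4,0)=126.2000, V(4,1)=174.9800, V(4,2)=49.1400, V(4,3)=70.2400, V(4,4)=91.8000
(3,0): S=40.7351. Δ = (V_up−V_dn)/(S_up−S_dn) = (174.9800−126.2000)/(43.1792−28.1072) = 3.2365. V = [p*·174.9800 + (1−p*)·126.2000]/1.01 = 166.7209. B = V − Δ·S = 34.8831.
(3,1): S=62.5786. Δ = (V_up−V_dn)/(S_up−S_dn) = (49.1400−174.9800)/(66.3333−43.1792) = -5.4349. V = [p*·49.1400 + (1−p*)·174.9800]/1.01 = 65.4905. B = V − Δ·S = 405.5986.
(3,2): S=96.1352. Δ = (V_up−V_dn)/(S_up−S_dn) = (70.2400−49.1400)/(101.9033−66.3333) = 0.5932. V = [p*·70.2400 + (1−p*)·49.1400]/1.01 = 66.7214. B = V − Δ·S = 9.6944.
(3,3): S=147.6860. Δ = (V_up−V_dn)/(S_up−S_dn) = (91.8000−70.2400)/(156.5471−101.9033) = 0.3946. V = [p*·91.8000 + (1−p*)·70.2400]/1.01 = 88.0064. B = V − Δ·S = 29.7362.
(2,0): S=59.0364. Δ = (V_up−V_dn)/(S_up−S_dn) = (65.4905−166.7209)/(62.5786−40.7351) = -4.6344. V = [p*·65.4905 + (1−p*)·166.7209]/1.01 = 78.3864. B = V − Δ·S = 351.9821.
(2,1): S=90.6936. Δ = (V_up−V_dn)/(S_up−S_dn) = (66.7214−65.4905)/(96.1352−62.5786) = 0.0367. V = [p*·66.7214 + (1−p*)·65.4905]/1.01 = 65.8961. B = V − Δ·S = 62.5693.
(2,2): S=139.3264. Δ = (V_up−V_dn)/(S_up−S_dn) = (88.0064−66.7214)/(147.6860−96.1352) = 0.4129. V = [p*·88.0064 + (1−p*)·66.7214]/1.01 = 84.2872. B = V − Δ·S = 26.7602.
(1,0): S=85.5600. Δ = (V_up−V_dn)/(S_up−S_dn) = (65.8961−78.3864)/(90.6936−59.0364) = -0.3945. V = [p*·65.8961 + (1−p*)·78.3864]/1.01 = 66.9149. B = V − Δ·S = 100.6724.
(1,1): S=131.4400. Δ = (V_up−V_dn)/(S_up−S_dn) = (84.2872−65.8961)/(139.3264−90.6936) = 0.3782. V = [p*·84.2872 + (1−p*)·65.8961]/1.01 = 80.9920. B = V − Δ·S = 31.2864.
(0,0): S=124.0000. Δ = (V_up−V_dn)/(S_up−S_dn) = (80.9920−66.9149)/(131.4400−85.5600) = 0.3068. V = [p*·80.9920 + (1−p*)·66.9149]/1.01 = 78.3066. B = V − Δ·S = 40.2603.
Root portfolio cost Δ·124+B reproduces V0=78.3066.

(0,0): Delta=0.3068 Bond=40.2603
(1,0): Delta=-0.3945 Bond=100.6724
(1,1): Delta=0.3782 Bond=31.2864
(2,0): Delta=-4.6344 Bond=351.9821
(2,1): Delta=0.0367 Bond=62.5693
(2,2): Delta=0.4129 Bond=26.7602
(3,0): Delta=3.2365 Bond=34.8831
(3,1): Delta=-5.4349 Bond=405.5986
(3,2): Delta=0.5932 Bond=9.6944
(3,3): Delta=0.3946 Bond=29.7362
V0=78.3066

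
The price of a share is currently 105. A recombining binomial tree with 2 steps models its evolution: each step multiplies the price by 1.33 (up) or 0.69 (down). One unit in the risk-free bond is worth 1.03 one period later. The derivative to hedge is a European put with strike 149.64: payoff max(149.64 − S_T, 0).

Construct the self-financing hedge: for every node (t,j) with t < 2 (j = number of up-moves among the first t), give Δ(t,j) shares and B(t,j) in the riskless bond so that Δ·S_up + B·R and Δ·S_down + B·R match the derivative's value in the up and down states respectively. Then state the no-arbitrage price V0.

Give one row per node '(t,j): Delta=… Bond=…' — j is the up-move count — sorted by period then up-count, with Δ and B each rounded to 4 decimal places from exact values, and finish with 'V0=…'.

Risk-neutral probability p* = (R−d)/(u−d) = (1.03−0.69)/(1.33−0.69) = 0.5312.
Terminal values V(2,·): V(2,0)=99.6495, V(2,1)=53.2815, V(2,2)=0.0000
(1,0): S=72.4500. Δ = (V_up−V_dn)/(S_up−S_dn) = (53.2815−99.6495)/(96.3585−49.9905) = -1.0000. V = [p*·53.2815 + (1−p*)·99.6495]/1.03 = 72.8316. B = V − Δ·S = 145.2816.
(1,1): S=139.6500. Δ = (V_up−V_dn)/(S_up−S_dn) = (0.0000−53.2815)/(185.7345−96.3585) = -0.5961. V = [p*·0.0000 + (1−p*)·53.2815]/1.03 = 24.2483. B = V − Δ·S = 107.5006.
(0,0): S=105.0000. Δ = (V_up−V_dn)/(S_up−S_dn) = (24.2483−72.8316)/(139.6500−72.4500) = -0.7230. V = [p*·24.2483 + (1−p*)·72.8316]/1.03 = 45.6521. B = V − Δ·S = 121.5635.
Self-financing check: at every node Δ·S+B equals the discounted successor values.

(0,0): Delta=-0.7230 Bond=121.5635
(1,0): Delta=-1.0000 Bond=145.2816
(1,1): Delta=-0.5961 Bond=107.5006
V0=45.6521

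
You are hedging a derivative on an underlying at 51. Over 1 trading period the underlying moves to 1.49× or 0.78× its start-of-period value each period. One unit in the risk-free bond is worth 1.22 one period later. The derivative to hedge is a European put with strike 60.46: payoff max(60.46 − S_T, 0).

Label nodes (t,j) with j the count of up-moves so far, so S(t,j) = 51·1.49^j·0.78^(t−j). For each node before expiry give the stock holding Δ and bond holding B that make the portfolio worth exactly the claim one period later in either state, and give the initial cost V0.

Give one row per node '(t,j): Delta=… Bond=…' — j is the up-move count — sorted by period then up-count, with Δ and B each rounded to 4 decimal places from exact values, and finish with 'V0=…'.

Under the risk-neutral measure, an up-move has probability p* = (R−d)/(u−d) = 0.6197 and values discount at R = 1.22.
Terminal values V(1,·): V(1,0)=20.6800, V(1,1)=0.0000
  t=0,j=0: stock 51.0000 → up 75.9900 (V=0.0000), down 39.7800 (V=20.6800). Price 6.4461; hedge Δ=-0.5711, bond B=35.5728.
Check: Δ(0,0)·S0 + B(0,0) = 6.4461 = V0.

(0,0): Delta=-0.5711 Bond=35.5728
V0=6.4461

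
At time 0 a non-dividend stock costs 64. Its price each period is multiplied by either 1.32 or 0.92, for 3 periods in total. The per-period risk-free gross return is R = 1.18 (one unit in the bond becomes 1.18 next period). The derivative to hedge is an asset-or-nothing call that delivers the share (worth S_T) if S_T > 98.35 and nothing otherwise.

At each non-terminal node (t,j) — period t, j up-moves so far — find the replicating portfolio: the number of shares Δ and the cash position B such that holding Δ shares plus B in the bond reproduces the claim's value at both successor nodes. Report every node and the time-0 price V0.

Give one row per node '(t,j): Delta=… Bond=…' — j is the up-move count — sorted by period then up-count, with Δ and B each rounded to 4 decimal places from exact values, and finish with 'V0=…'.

(0,0): Delta=1.8383 Bond=-65.3445
(1,0): Delta=2.3995 Bond=-110.1521
(1,1): Delta=1.6276 Bond=-59.3127
(2,0): Delta=0.0000 Bond=0.0000
(2,1): Delta=3.3000 Bond=-199.9685
(2,2): Delta=1.0000 Bond=0.0000
V0=52.3038

Under the risk-neutral measure, an up-move has probability p* = (R−d)/(u−d) = 0.6500 and values discount at R = 1.18.
Terminal payoffs: V(3,0)=0.0000, V(3,1)=0.0000, V(3,2)=102.5925, V(3,3)=147.1980
Node (2,0) S=54.1696: V=(p*·0.0000+(1−p*)·0.0000)/1.18=0.0000; Δ=(0.0000−0.0000)/(71.5039−49.8360)=0.0000; B=V−Δ·S=0.0000
Node (2,1) S=77.7216: V=(p*·102.5925+(1−p*)·0.0000)/1.18=56.5128; Δ=(102.5925−0.0000)/(102.5925−71.5039)=3.3000; B=V−Δ·S=-199.9685
Node (2,2) S=111.5136: V=(p*·147.1980+(1−p*)·102.5925)/1.18=111.5136; Δ=(147.1980−102.5925)/(147.1980−102.5925)=1.0000; B=V−Δ·S=0.0000
Node (1,0) S=58.8800: V=(p*·56.5128+(1−p*)·0.0000)/1.18=31.1299; Δ=(56.5128−0.0000)/(77.7216−54.1696)=2.3995; B=V−Δ·S=-110.1521
Node (1,1) S=84.4800: V=(p*·111.5136+(1−p*)·56.5128)/1.18=78.1893; Δ=(111.5136−56.5128)/(111.5136−77.7216)=1.6276; B=V−Δ·S=-59.3127
Node (0,0) S=64.0000: V=(p*·78.1893+(1−p*)·31.1299)/1.18=52.3038; Δ=(78.1893−31.1299)/(84.4800−58.8800)=1.8383; B=V−Δ·S=-65.3445
Each (Δ,B) replicates both successor values, so the strategy is self-financing and V0 is arbitrage-free.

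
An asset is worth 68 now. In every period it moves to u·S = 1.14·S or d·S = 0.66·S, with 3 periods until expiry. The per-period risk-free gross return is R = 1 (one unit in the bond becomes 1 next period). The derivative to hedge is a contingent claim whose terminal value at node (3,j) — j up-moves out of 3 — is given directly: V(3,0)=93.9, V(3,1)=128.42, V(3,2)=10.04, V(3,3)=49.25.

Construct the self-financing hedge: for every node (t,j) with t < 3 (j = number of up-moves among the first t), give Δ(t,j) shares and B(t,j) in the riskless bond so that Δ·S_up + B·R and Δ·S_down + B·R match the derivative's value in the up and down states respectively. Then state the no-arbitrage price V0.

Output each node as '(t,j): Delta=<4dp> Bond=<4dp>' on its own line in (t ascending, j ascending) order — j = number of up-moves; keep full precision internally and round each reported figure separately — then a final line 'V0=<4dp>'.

(0,0): Delta=-0.8059 Bond=102.2563
(1,0): Delta=-3.4251 Bond=219.8049
(1,1): Delta=-0.1815 Bond=53.8539
(2,0): Delta=2.4279 Bond=46.4350
(2,1): Delta=-4.8204 Bond=291.1925
(2,2): Delta=0.9244 Bond=-43.8738
V0=47.4557

The replicating-portfolio and risk-neutral prices coincide; use p* = (1−0.66)/(1.14−0.66) = 0.7083 for the latter.
Terminal payoffs: V(3,0)=93.9000, V(3,1)=128.4200, V(3,2)=10.0400, V(3,3)=49.2500
Node (2,0) S=29.6208: V=(p*·128.4200+(1−p*)·93.9000)/1=118.3517; Δ=(128.4200−93.9000)/(33.7677−19.5497)=2.4279; B=V−Δ·S=46.4350
Node (2,1) S=51.1632: V=(p*·10.0400+(1−p*)·128.4200)/1=44.5675; Δ=(10.0400−128.4200)/(58.3260−33.7677)=-4.8204; B=V−Δ·S=291.1925
Node (2,2) S=88.3728: V=(p*·49.2500+(1−p*)·10.0400)/1=37.8138; Δ=(49.2500−10.0400)/(100.7450−58.3260)=0.9244; B=V−Δ·S=-43.8738
Node (1,0) S=44.8800: V=(p*·44.5675+(1−p*)·118.3517)/1=66.0879; Δ=(44.5675−118.3517)/(51.1632−29.6208)=-3.4251; B=V−Δ·S=219.8049
Node (1,1) S=77.5200: V=(p*·37.8138+(1−p*)·44.5675)/1=39.7836; Δ=(37.8138−44.5675)/(88.3728−51.1632)=-0.1815; B=V−Δ·S=53.8539
Node (0,0) S=68.0000: V=(p*·39.7836+(1−p*)·66.0879)/1=47.4557; Δ=(39.7836−66.0879)/(77.5200−44.8800)=-0.8059; B=V−Δ·S=102.2563
Root portfolio cost Δ·68+B reproduces V0=47.4557.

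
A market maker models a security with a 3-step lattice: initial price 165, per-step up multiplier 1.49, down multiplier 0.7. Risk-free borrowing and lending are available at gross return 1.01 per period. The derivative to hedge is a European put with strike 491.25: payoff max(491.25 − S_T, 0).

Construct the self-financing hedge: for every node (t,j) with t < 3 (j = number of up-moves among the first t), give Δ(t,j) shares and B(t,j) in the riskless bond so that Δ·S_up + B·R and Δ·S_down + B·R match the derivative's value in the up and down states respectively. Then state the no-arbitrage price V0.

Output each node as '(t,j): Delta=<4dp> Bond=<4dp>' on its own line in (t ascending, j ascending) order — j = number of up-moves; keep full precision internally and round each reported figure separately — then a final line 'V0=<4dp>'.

(0,0): Delta=-0.9368 Bond=469.5770
(1,0): Delta=-1.0000 Bond=481.5704
(1,1): Delta=-0.8909 Bond=462.9731
(2,0): Delta=-1.0000 Bond=486.3861
(2,1): Delta=-1.0000 Bond=486.3861
(2,2): Delta=-0.8115 Bond=438.5191
V0=315.0022

No-arbitrage ⇒ martingale measure with p* = (R−d)/(u−d) = 0.3924.
Payoff layer (t=3): V(3,0)=434.6550, V(3,1)=370.7835, V(3,2)=234.8284, V(3,3)=0.0000
(2,0): S=80.8500. Δ = (V_up−V_dn)/(S_up−S_dn) = (370.7835−434.6550)/(120.4665−56.5950) = -1.0000. V = [p*·370.7835 + (1−p*)·434.6550]/1.01 = 405.5361. B = V − Δ·S = 486.3861.
(2,1): S=172.0950. Δ = (V_up−V_dn)/(S_up−S_dn) = (234.8284−370.7835)/(256.4216−120.4665) = -1.0000. V = [p*·234.8284 + (1−p*)·370.7835]/1.01 = 314.2911. B = V − Δ·S = 486.3861.
(2,2): S=366.3165. Δ = (V_up−V_dn)/(S_up−S_dn) = (0.0000−234.8284)/(545.8116−256.4216) = -0.8115. V = [p*·0.0000 + (1−p*)·234.8284]/1.01 = 141.2679. B = V − Δ·S = 438.5191.
(1,0): S=115.5000. Δ = (V_up−V_dn)/(S_up−S_dn) = (314.2911−405.5361)/(172.0950−80.8500) = -1.0000. V = [p*·314.2911 + (1−p*)·405.5361]/1.01 = 366.0704. B = V − Δ·S = 481.5704.
(1,1): S=245.8500. Δ = (V_up−V_dn)/(S_up−S_dn) = (141.2679−314.2911)/(366.3165−172.0950) = -0.8909. V = [p*·141.2679 + (1−p*)·314.2911]/1.01 = 243.9564. B = V − Δ·S = 462.9731.
(0,0): S=165.0000. Δ = (V_up−V_dn)/(S_up−S_dn) = (243.9564−366.0704)/(245.8500−115.5000) = -0.9368. V = [p*·243.9564 + (1−p*)·366.0704]/1.01 = 315.0022. B = V − Δ·S = 469.5770.
Each (Δ,B) replicates both successor values, so the strategy is self-financing and V0 is arbitrage-free.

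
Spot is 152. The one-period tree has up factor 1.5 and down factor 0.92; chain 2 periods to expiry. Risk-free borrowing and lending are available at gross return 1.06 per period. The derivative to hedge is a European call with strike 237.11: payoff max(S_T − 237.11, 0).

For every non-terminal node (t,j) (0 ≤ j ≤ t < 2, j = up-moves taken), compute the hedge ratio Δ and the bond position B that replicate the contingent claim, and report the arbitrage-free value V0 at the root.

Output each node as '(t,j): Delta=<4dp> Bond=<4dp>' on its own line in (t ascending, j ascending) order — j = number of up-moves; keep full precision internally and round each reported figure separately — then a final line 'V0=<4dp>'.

No-arbitrage ⇒ martingale measure with p* = (R−d)/(u−d) = 0.2414.
Payoff layer (t=2): V(2,0)=0.0000, V(2,1)=0.0000, V(2,2)=104.8900
Node (1,0) S=139.8400: V=(p*·0.0000+(1−p*)·0.0000)/1.06=0.0000; Δ=(0.0000−0.0000)/(209.7600−128.6528)=0.0000; B=V−Δ·S=0.0000
Node (1,1) S=228.0000: V=(p*·104.8900+(1−p*)·0.0000)/1.06=23.8852; Δ=(104.8900−0.0000)/(342.0000−209.7600)=0.7932; B=V−Δ·S=-156.9597
Node (0,0) S=152.0000: V=(p*·23.8852+(1−p*)·0.0000)/1.06=5.4390; Δ=(23.8852−0.0000)/(228.0000−139.8400)=0.2709; B=V−Δ·S=-35.7423
Self-financing check: at every node Δ·S+B equals the discounted successor values.

(0,0): Delta=0.2709 Bond=-35.7423
(1,0): Delta=0.0000 Bond=0.0000
(1,1): Delta=0.7932 Bond=-156.9597
V0=5.4390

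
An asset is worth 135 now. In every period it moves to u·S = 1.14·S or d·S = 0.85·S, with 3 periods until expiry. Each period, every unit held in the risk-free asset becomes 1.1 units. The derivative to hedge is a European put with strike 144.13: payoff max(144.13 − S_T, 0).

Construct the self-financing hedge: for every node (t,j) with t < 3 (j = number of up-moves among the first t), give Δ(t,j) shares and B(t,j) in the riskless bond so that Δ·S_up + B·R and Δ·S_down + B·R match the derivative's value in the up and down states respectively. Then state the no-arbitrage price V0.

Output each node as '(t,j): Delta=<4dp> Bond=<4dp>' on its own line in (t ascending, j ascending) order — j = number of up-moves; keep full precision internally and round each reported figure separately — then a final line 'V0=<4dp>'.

(0,0): Delta=-0.1767 Bond=25.1941
(1,0): Delta=-0.8823 Bond=108.6765
(1,1): Delta=-0.0925 Bond=14.7595
(2,0): Delta=-1.0000 Bond=131.0273
(2,1): Delta=-0.8682 Bond=117.7068
(2,2): Delta=0.0000 Bond=0.0000
V0=1.3383

Since d<R<u, set p* = (R−d)/(u−d) = 0.8621; price each node as the discounted p*-expectation of its children.
Terminal payoffs: V(3,0)=61.2231, V(3,1)=32.9373, V(3,2)=0.0000, V(3,3)=0.0000
Node (2,0) S=97.5375: V=(p*·32.9373+(1−p*)·61.2231)/1.1=33.4898; Δ=(32.9373−61.2231)/(111.1927−82.9069)=-1.0000; B=V−Δ·S=131.0273
Node (2,1) S=130.8150: V=(p*·0.0000+(1−p*)·32.9373)/1.1=4.1301; Δ=(0.0000−32.9373)/(149.1291−111.1927)=-0.8682; B=V−Δ·S=117.7068
Node (2,2) S=175.4460: V=(p*·0.0000+(1−p*)·0.0000)/1.1=0.0000; Δ=(0.0000−0.0000)/(200.0084−149.1291)=0.0000; B=V−Δ·S=0.0000
Node (1,0) S=114.7500: V=(p*·4.1301+(1−p*)·33.4898)/1.1=7.4361; Δ=(4.1301−33.4898)/(130.8150−97.5375)=-0.8823; B=V−Δ·S=108.6765
Node (1,1) S=153.9000: V=(p*·0.0000+(1−p*)·4.1301)/1.1=0.5179; Δ=(0.0000−4.1301)/(175.4460−130.8150)=-0.0925; B=V−Δ·S=14.7595
Node (0,0) S=135.0000: V=(p*·0.5179+(1−p*)·7.4361)/1.1=1.3383; Δ=(0.5179−7.4361)/(153.9000−114.7500)=-0.1767; B=V−Δ·S=25.1941
Self-financing check: at every node Δ·S+B equals the discounted successor values.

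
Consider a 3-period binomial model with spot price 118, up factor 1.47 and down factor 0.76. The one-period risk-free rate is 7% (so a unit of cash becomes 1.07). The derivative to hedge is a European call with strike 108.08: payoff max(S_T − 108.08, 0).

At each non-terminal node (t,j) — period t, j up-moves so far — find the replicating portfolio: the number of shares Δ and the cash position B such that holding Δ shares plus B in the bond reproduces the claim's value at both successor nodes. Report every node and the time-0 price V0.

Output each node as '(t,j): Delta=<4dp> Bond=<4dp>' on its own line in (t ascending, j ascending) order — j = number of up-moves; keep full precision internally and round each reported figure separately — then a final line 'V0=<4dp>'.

(0,0): Delta=0.7994 Bond=-53.6631
(1,0): Delta=0.5493 Bond=-34.9881
(1,1): Delta=0.9663 Bond=-86.3634
(2,0): Delta=0.0000 Bond=0.0000
(2,1): Delta=0.9157 Bond=-85.7434
(2,2): Delta=1.0000 Bond=-101.0093
V0=40.6671

Under the risk-neutral measure, an up-move has probability p* = (R−d)/(u−d) = 0.4366 and values discount at R = 1.07.
Payoff layer (t=3): V(3,0)=0.0000, V(3,1)=0.0000, V(3,2)=85.7095, V(3,3)=266.7497
  t=2,j=0: stock 68.1568 → up 100.1905 (V=0.0000), down 51.7992 (V=0.0000). Price 0.0000; hedge Δ=0.0000, bond B=0.0000.
  t=2,j=1: stock 131.8296 → up 193.7895 (V=85.7095), down 100.1905 (V=0.0000). Price 34.9743; hedge Δ=0.9157, bond B=-85.7434.
  t=2,j=2: stock 254.9862 → up 374.8297 (V=266.7497), down 193.7895 (V=85.7095). Price 153.9769; hedge Δ=1.0000, bond B=-101.0093.
  t=1,j=0: stock 89.6800 → up 131.8296 (V=34.9743), down 68.1568 (V=0.0000). Price 14.2715; hedge Δ=0.5493, bond B=-34.9881.
  t=1,j=1: stock 173.4600 → up 254.9862 (V=153.9769), down 131.8296 (V=34.9743). Price 81.2459; hedge Δ=0.9663, bond B=-86.3634.
  t=0,j=0: stock 118.0000 → up 173.4600 (V=81.2459), down 89.6800 (V=14.2715). Price 40.6671; hedge Δ=0.7994, bond B=-53.6631.
Each (Δ,B) replicates both successor values, so the strategy is self-financing and V0 is arbitrage-free.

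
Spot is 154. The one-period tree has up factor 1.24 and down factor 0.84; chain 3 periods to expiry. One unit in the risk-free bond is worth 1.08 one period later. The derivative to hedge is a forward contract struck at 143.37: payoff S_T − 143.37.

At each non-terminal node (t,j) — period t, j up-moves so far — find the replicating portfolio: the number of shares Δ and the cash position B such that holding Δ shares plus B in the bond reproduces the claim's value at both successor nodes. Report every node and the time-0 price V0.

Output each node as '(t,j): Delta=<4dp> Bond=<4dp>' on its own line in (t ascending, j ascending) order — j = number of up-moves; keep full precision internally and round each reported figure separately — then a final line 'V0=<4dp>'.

(0,0): Delta=1.0000 Bond=-113.8117
(1,0): Delta=1.0000 Bond=-122.9167
(1,1): Delta=1.0000 Bond=-122.9167
(2,0): Delta=1.0000 Bond=-132.7500
(2,1): Delta=1.0000 Bond=-132.7500
(2,2): Delta=1.0000 Bond=-132.7500
V0=40.1883

Since d<R<u, set p* = (R−d)/(u−d) = 0.6000; price each node as the discounted p*-expectation of its children.
At expiry t=3: V(3,0)=-52.0936, V(3,1)=-8.6286, V(3,2)=55.5339, V(3,3)=150.2501
  t=2,j=0: stock 108.6624 → up 134.7414 (V=-8.6286), down 91.2764 (V=-52.0936). Price -24.0876; hedge Δ=1.0000, bond B=-132.7500.
  t=2,j=1: stock 160.4064 → up 198.9039 (V=55.5339), down 134.7414 (V=-8.6286). Price 27.6564; hedge Δ=1.0000, bond B=-132.7500.
  t=2,j=2: stock 236.7904 → up 293.6201 (V=150.2501), down 198.9039 (V=55.5339). Price 104.0404; hedge Δ=1.0000, bond B=-132.7500.
  t=1,j=0: stock 129.3600 → up 160.4064 (V=27.6564), down 108.6624 (V=-24.0876). Price 6.4433; hedge Δ=1.0000, bond B=-122.9167.
  t=1,j=1: stock 190.9600 → up 236.7904 (V=104.0404), down 160.4064 (V=27.6564). Price 68.0433; hedge Δ=1.0000, bond B=-122.9167.
  t=0,j=0: stock 154.0000 → up 190.9600 (V=68.0433), down 129.3600 (V=6.4433). Price 40.1883; hedge Δ=1.0000, bond B=-113.8117.
Root portfolio cost Δ·154+B reproduces V0=40.1883.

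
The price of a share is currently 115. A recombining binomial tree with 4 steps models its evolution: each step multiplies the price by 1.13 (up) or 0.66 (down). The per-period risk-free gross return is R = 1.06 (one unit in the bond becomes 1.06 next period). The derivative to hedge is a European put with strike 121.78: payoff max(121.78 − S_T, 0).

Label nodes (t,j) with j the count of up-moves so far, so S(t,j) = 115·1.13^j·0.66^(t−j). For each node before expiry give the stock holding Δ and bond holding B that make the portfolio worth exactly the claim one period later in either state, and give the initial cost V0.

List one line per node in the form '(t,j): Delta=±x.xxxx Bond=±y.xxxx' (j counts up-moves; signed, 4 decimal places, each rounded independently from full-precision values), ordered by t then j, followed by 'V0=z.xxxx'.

No-arbitrage ⇒ martingale measure with p* = (R−d)/(u−d) = 0.8511.
Payoff layer (t=4): V(4,0)=99.9591, V(4,1)=84.4199, V(4,2)=57.8150, V(4,3)=12.2641, V(4,4)=0.0000
  t=3,j=0: stock 33.0620 → up 37.3601 (V=84.4199), down 21.8209 (V=99.9591). Price 81.8248; hedge Δ=-1.0000, bond B=114.8868.
  t=3,j=1: stock 56.6062 → up 63.9650 (V=57.8150), down 37.3601 (V=84.4199). Price 58.2806; hedge Δ=-1.0000, bond B=114.8868.
  t=3,j=2: stock 96.9167 → up 109.5159 (V=12.2641), down 63.9650 (V=57.8150). Price 17.9701; hedge Δ=-1.0000, bond B=114.8868.
  t=3,j=3: stock 165.9332 → up 187.5045 (V=0.0000), down 109.5159 (V=12.2641). Price 1.7232; hedge Δ=-0.1573, bond B=27.8170.
  t=2,j=0: stock 50.0940 → up 56.6062 (V=58.2806), down 33.0620 (V=81.8248). Price 58.2898; hedge Δ=-1.0000, bond B=108.3838.
  t=2,j=1: stock 85.7670 → up 96.9167 (V=17.9701), down 56.6062 (V=58.2806). Price 22.6168; hedge Δ=-1.0000, bond B=108.3838.
  t=2,j=2: stock 146.8435 → up 165.9332 (V=1.7232), down 96.9167 (V=17.9701). Price 3.9084; hedge Δ=-0.2354, bond B=38.4763.
  t=1,j=0: stock 75.9000 → up 85.7670 (V=22.6168), down 50.0940 (V=58.2898). Price 26.3488; hedge Δ=-1.0000, bond B=102.2488.
  t=1,j=1: stock 129.9500 → up 146.8435 (V=3.9084), down 85.7670 (V=22.6168). Price 6.3158; hedge Δ=-0.3063, bond B=46.1208.
  t=0,j=0: stock 115.0000 → up 129.9500 (V=6.3158), down 75.9000 (V=26.3488). Price 8.7731; hedge Δ=-0.3706, bond B=51.3965.
Each (Δ,B) replicates both successor values, so the strategy is self-financing and V0 is arbitrage-free.

(0,0): Delta=-0.3706 Bond=51.3965
(1,0): Delta=-1.0000 Bond=102.2488
(1,1): Delta=-0.3063 Bond=46.1208
(2,0): Delta=-1.0000 Bond=108.3838
(2,1): Delta=-1.0000 Bond=108.3838
(2,2): Delta=-0.2354 Bond=38.4763
(3,0): Delta=-1.0000 Bond=114.8868
(3,1): Delta=-1.0000 Bond=114.8868
(3,2): Delta=-1.0000 Bond=114.8868
(3,3): Delta=-0.1573 Bond=27.8170
V0=8.7731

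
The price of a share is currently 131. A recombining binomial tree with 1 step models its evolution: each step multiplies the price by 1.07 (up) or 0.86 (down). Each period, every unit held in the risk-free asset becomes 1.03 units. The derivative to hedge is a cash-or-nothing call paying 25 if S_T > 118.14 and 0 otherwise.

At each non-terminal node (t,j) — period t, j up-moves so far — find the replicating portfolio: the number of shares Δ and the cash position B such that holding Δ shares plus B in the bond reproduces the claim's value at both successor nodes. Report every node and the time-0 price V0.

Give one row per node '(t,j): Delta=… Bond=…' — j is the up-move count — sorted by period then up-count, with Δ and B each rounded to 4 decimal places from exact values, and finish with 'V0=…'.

Since d<R<u, set p* = (R−d)/(u−d) = 0.8095; price each node as the discounted p*-expectation of its children.
Terminal payoffs: V(1,0)=0.0000, V(1,1)=25.0000
Node (0,0) S=131.0000: V=(p*·25.0000+(1−p*)·0.0000)/1.03=19.6486; Δ=(25.0000−0.0000)/(140.1700−112.6600)=0.9088; B=V−Δ·S=-99.3990
Root portfolio cost Δ·131+B reproduces V0=19.6486.

(0,0): Delta=0.9088 Bond=-99.3990
V0=19.6486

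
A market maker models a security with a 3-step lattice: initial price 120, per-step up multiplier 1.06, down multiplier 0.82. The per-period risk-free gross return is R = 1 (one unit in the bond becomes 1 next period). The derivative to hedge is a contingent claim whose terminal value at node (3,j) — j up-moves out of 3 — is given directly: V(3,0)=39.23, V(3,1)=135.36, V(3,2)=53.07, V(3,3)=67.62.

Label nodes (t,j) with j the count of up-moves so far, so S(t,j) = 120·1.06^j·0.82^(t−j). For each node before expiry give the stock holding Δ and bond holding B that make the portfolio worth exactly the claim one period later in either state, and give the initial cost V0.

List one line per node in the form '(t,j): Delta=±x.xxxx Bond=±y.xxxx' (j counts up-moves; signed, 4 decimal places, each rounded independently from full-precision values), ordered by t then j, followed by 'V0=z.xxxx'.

Since d<R<u, set p* = (R−d)/(u−d) = 0.7500; price each node as the discounted p*-expectation of its children.
Terminal payoffs: V(3,0)=39.2300, V(3,1)=135.3600, V(3,2)=53.0700, V(3,3)=67.6200
Node (2,0) S=80.6880: V=(p*·135.3600+(1−p*)·39.2300)/1=111.3275; Δ=(135.3600−39.2300)/(85.5293−66.1642)=4.9641; B=V−Δ·S=-289.2142
Node (2,1) S=104.3040: V=(p*·53.0700+(1−p*)·135.3600)/1=73.6425; Δ=(53.0700−135.3600)/(110.5622−85.5293)=-3.2873; B=V−Δ·S=416.5175
Node (2,2) S=134.8320: V=(p*·67.6200+(1−p*)·53.0700)/1=63.9825; Δ=(67.6200−53.0700)/(142.9219−110.5622)=0.4496; B=V−Δ·S=3.3575
Node (1,0) S=98.4000: V=(p*·73.6425+(1−p*)·111.3275)/1=83.0638; Δ=(73.6425−111.3275)/(104.3040−80.6880)=-1.5957; B=V−Δ·S=240.0846
Node (1,1) S=127.2000: V=(p*·63.9825+(1−p*)·73.6425)/1=66.3975; Δ=(63.9825−73.6425)/(134.8320−104.3040)=-0.3164; B=V−Δ·S=106.6475
Node (0,0) S=120.0000: V=(p*·66.3975+(1−p*)·83.0638)/1=70.5641; Δ=(66.3975−83.0638)/(127.2000−98.4000)=-0.5787; B=V−Δ·S=140.0068
Each (Δ,B) replicates both successor values, so the strategy is self-financing and V0 is arbitrage-free.

(0,0): Delta=-0.5787 Bond=140.0068
(1,0): Delta=-1.5957 Bond=240.0846
(1,1): Delta=-0.3164 Bond=106.6475
(2,0): Delta=4.9641 Bond=-289.2142
(2,1): Delta=-3.2873 Bond=416.5175
(2,2): Delta=0.4496 Bond=3.3575
V0=70.5641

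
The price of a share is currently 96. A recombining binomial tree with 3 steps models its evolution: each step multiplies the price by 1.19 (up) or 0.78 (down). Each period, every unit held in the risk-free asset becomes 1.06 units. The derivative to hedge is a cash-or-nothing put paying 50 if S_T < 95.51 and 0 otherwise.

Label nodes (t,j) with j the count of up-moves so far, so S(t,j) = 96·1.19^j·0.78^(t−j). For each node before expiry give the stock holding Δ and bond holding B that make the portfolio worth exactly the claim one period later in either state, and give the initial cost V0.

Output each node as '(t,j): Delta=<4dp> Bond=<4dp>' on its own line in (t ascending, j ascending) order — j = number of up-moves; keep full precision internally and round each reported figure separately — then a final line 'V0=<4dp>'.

Risk-neutral probability p* = (R−d)/(u−d) = (1.06−0.78)/(1.19−0.78) = 0.6829.
Terminal payoffs: V(3,0)=50.0000, V(3,1)=50.0000, V(3,2)=0.0000, V(3,3)=0.0000
  t=2,j=0: stock 58.4064 → up 69.5036 (V=50.0000), down 45.5570 (V=50.0000). Price 47.1698; hedge Δ=0.0000, bond B=47.1698.
  t=2,j=1: stock 89.1072 → up 106.0376 (V=0.0000), down 69.5036 (V=50.0000). Price 14.9563; hedge Δ=-1.3686, bond B=136.9075.
  t=2,j=2: stock 135.9456 → up 161.7753 (V=0.0000), down 106.0376 (V=0.0000). Price 0.0000; hedge Δ=0.0000, bond B=0.0000.
  t=1,j=0: stock 74.8800 → up 89.1072 (V=14.9563), down 58.4064 (V=47.1698). Price 23.7456; hedge Δ=-1.0493, bond B=102.3152.
  t=1,j=1: stock 114.2400 → up 135.9456 (V=0.0000), down 89.1072 (V=14.9563). Price 4.4738; hedge Δ=-0.3193, bond B=40.9525.
  t=0,j=0: stock 96.0000 → up 114.2400 (V=4.4738), down 74.8800 (V=23.7456). Price 9.9853; hedge Δ=-0.4896, bond B=56.9896.
Self-financing check: at every node Δ·S+B equals the discounted successor values.

(0,0): Delta=-0.4896 Bond=56.9896
(1,0): Delta=-1.0493 Bond=102.3152
(1,1): Delta=-0.3193 Bond=40.9525
(2,0): Delta=0.0000 Bond=47.1698
(2,1): Delta=-1.3686 Bond=136.9075
(2,2): Delta=0.0000 Bond=0.0000
V0=9.9853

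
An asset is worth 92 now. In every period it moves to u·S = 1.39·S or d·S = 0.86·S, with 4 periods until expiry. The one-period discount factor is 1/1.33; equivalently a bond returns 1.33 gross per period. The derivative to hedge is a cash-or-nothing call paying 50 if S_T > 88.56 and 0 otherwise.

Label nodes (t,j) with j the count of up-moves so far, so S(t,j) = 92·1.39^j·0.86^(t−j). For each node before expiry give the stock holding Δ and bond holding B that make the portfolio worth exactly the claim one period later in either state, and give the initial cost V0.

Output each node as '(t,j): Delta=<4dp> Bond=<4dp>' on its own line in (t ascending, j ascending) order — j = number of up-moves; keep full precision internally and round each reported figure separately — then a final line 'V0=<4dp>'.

(0,0): Delta=0.0149 Bond=14.5274
(1,0): Delta=0.1353 Bond=9.7891
(1,1): Delta=0.0053 Bond=20.5384
(2,0): Delta=0.9244 Bond=-40.6735
(2,1): Delta=0.0730 Bond=19.8739
(2,2): Delta=0.0000 Bond=28.2662
(3,0): Delta=0.0000 Bond=0.0000
(3,1): Delta=0.9975 Bond=-61.0016
(3,2): Delta=0.0000 Bond=37.5940
(3,3): Delta=0.0000 Bond=37.5940
V0=15.8946

Under the risk-neutral measure, an up-move has probability p* = (R−d)/(u−d) = 0.8868 and values discount at R = 1.33.
Terminal payoffs: V(4,0)=0.0000, V(4,1)=0.0000, V(4,2)=50.0000, V(4,3)=50.0000, V(4,4)=50.0000
(3,0): S=58.5172. Δ = (V_up−V_dn)/(S_up−S_dn) = (0.0000−0.0000)/(81.3388−50.3248) = 0.0000. V = [p*·0.0000 + (1−p*)·0.0000]/1.33 = 0.0000. B = V − Δ·S = 0.0000.
(3,1): S=94.5800. Δ = (V_up−V_dn)/(S_up−S_dn) = (50.0000−0.0000)/(131.4663−81.3388) = 0.9975. V = [p*·50.0000 + (1−p*)·0.0000]/1.33 = 33.3381. B = V − Δ·S = -61.0016.
(3,2): S=152.8678. Δ = (V_up−V_dn)/(S_up−S_dn) = (50.0000−50.0000)/(212.4862−131.4663) = 0.0000. V = [p*·50.0000 + (1−p*)·50.0000]/1.33 = 37.5940. B = V − Δ·S = 37.5940.
(3,3): S=247.0769. Δ = (V_up−V_dn)/(S_up−S_dn) = (50.0000−50.0000)/(343.4370−212.4862) = 0.0000. V = [p*·50.0000 + (1−p*)·50.0000]/1.33 = 37.5940. B = V − Δ·S = 37.5940.
(2,0): S=68.0432. Δ = (V_up−V_dn)/(S_up−S_dn) = (33.3381−0.0000)/(94.5800−58.5172) = 0.9244. V = [p*·33.3381 + (1−p*)·0.0000]/1.33 = 22.2285. B = V − Δ·S = -40.6735.
(2,1): S=109.9768. Δ = (V_up−V_dn)/(S_up−S_dn) = (37.5940−33.3381)/(152.8678−94.5800) = 0.0730. V = [p*·37.5940 + (1−p*)·33.3381]/1.33 = 27.9039. B = V − Δ·S = 19.8739.
(2,2): S=177.7532. Δ = (V_up−V_dn)/(S_up−S_dn) = (37.5940−37.5940)/(247.0769−152.8678) = 0.0000. V = [p*·37.5940 + (1−p*)·37.5940]/1.33 = 28.2662. B = V − Δ·S = 28.2662.
(1,0): S=79.1200. Δ = (V_up−V_dn)/(S_up−S_dn) = (27.9039−22.2285)/(109.9768−68.0432) = 0.1353. V = [p*·27.9039 + (1−p*)·22.2285]/1.33 = 20.4973. B = V − Δ·S = 9.7891.
(1,1): S=127.8800. Δ = (V_up−V_dn)/(S_up−S_dn) = (28.2662−27.9039)/(177.7532−109.9768) = 0.0053. V = [p*·28.2662 + (1−p*)·27.9039]/1.33 = 21.2219. B = V − Δ·S = 20.5384.
(0,0): S=92.0000. Δ = (V_up−V_dn)/(S_up−S_dn) = (21.2219−20.4973)/(127.8800−79.1200) = 0.0149. V = [p*·21.2219 + (1−p*)·20.4973]/1.33 = 15.8946. B = V − Δ·S = 14.5274.
Check: Δ(0,0)·S0 + B(0,0) = 15.8946 = V0.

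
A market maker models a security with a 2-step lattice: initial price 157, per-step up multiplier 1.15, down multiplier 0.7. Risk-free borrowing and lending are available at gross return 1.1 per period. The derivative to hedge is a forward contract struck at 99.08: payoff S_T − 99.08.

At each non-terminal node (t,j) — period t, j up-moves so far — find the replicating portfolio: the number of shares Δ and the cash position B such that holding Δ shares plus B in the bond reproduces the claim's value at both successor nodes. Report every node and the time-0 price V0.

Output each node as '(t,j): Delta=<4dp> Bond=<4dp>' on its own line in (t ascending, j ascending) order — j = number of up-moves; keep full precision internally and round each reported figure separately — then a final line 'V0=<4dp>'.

Under the risk-neutral measure, an up-move has probability p* = (R−d)/(u−d) = 0.8889 and values discount at R = 1.1.
Terminal payoffs: V(2,0)=-22.1500, V(2,1)=27.3050, V(2,2)=108.5525
Node (1,0) S=109.9000: V=(p*·27.3050+(1−p*)·-22.1500)/1.1=19.8273; Δ=(27.3050−-22.1500)/(126.3850−76.9300)=1.0000; B=V−Δ·S=-90.0727
Node (1,1) S=180.5500: V=(p*·108.5525+(1−p*)·27.3050)/1.1=90.4773; Δ=(108.5525−27.3050)/(207.6325−126.3850)=1.0000; B=V−Δ·S=-90.0727
Node (0,0) S=157.0000: V=(p*·90.4773+(1−p*)·19.8273)/1.1=75.1157; Δ=(90.4773−19.8273)/(180.5500−109.9000)=1.0000; B=V−Δ·S=-81.8843
The time-0 hedge costs 75.1157, which is the no-arbitrage price.

(0,0): Delta=1.0000 Bond=-81.8843
(1,0): Delta=1.0000 Bond=-90.0727
(1,1): Delta=1.0000 Bond=-90.0727
V0=75.1157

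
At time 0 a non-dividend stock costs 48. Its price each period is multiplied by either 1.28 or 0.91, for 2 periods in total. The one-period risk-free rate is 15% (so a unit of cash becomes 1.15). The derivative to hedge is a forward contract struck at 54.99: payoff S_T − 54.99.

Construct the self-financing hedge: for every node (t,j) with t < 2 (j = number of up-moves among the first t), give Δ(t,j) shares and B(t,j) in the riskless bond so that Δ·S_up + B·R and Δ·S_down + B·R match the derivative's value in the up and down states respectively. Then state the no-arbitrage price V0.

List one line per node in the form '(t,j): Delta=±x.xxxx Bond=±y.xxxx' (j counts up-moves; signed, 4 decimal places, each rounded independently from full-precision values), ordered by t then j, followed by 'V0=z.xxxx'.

Risk-neutral probability p* = (R−d)/(u−d) = (1.15−0.91)/(1.28−0.91) = 0.6486.
At expiry t=2: V(2,0)=-15.2412, V(2,1)=0.9204, V(2,2)=23.6532
Node (1,0) S=43.6800: V=(p*·0.9204+(1−p*)·-15.2412)/1.15=-4.1374; Δ=(0.9204−-15.2412)/(55.9104−39.7488)=1.0000; B=V−Δ·S=-47.8174
Node (1,1) S=61.4400: V=(p*·23.6532+(1−p*)·0.9204)/1.15=13.6226; Δ=(23.6532−0.9204)/(78.6432−55.9104)=1.0000; B=V−Δ·S=-47.8174
Node (0,0) S=48.0000: V=(p*·13.6226+(1−p*)·-4.1374)/1.15=6.4197; Δ=(13.6226−-4.1374)/(61.4400−43.6800)=1.0000; B=V−Δ·S=-41.5803
Check: Δ(0,0)·S0 + B(0,0) = 6.4197 = V0.

(0,0): Delta=1.0000 Bond=-41.5803
(1,0): Delta=1.0000 Bond=-47.8174
(1,1): Delta=1.0000 Bond=-47.8174
V0=6.4197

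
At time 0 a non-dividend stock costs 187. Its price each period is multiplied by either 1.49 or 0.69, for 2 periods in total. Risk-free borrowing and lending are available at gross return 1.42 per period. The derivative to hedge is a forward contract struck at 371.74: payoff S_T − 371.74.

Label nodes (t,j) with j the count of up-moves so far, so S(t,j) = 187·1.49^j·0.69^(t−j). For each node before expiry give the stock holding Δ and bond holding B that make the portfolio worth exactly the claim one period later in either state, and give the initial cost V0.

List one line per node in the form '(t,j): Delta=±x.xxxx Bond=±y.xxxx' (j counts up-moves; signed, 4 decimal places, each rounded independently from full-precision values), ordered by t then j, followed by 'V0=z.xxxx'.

(0,0): Delta=1.0000 Bond=-184.3583
(1,0): Delta=1.0000 Bond=-261.7887
(1,1): Delta=1.0000 Bond=-261.7887
V0=2.6417

No-arbitrage ⇒ martingale measure with p* = (R−d)/(u−d) = 0.9125.
Terminal values V(2,·): V(2,0)=-282.7093, V(2,1)=-179.4853, V(2,2)=43.4187
Node (1,0) S=129.0300: V=(p*·-179.4853+(1−p*)·-282.7093)/1.42=-132.7587; Δ=(-179.4853−-282.7093)/(192.2547−89.0307)=1.0000; B=V−Δ·S=-261.7887
Node (1,1) S=278.6300: V=(p*·43.4187+(1−p*)·-179.4853)/1.42=16.8413; Δ=(43.4187−-179.4853)/(415.1587−192.2547)=1.0000; B=V−Δ·S=-261.7887
Node (0,0) S=187.0000: V=(p*·16.8413+(1−p*)·-132.7587)/1.42=2.6417; Δ=(16.8413−-132.7587)/(278.6300−129.0300)=1.0000; B=V−Δ·S=-184.3583
The time-0 hedge costs 2.6417, which is the no-arbitrage price.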